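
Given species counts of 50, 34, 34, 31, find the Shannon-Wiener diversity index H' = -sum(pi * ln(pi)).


Total N = 50 + 34 + 34 + 31 = 149
Per-species terms:
  p = 50/149 = 0.335570; ln(p) = -1.091925; p*ln(p) = 0.335570 * (-1.091925) = -0.366417
  p = 34/149 = 0.228188; ln(p) = -1.477585; p*ln(p) = 0.228188 * (-1.477585) = -0.337167
  p = 34/149 = 0.228188; ln(p) = -1.477585; p*ln(p) = 0.228188 * (-1.477585) = -0.337167
  p = 31/149 = 0.208054; ln(p) = -1.569958; p*ln(p) = 0.208054 * (-1.569958) = -0.326636
sum(p*ln(p)) = (-0.366417) + (-0.337167) + (-0.337167) + (-0.326636) = -1.367387
H' = -(-1.367387) = 1.367387 ≈ 1.3674

1.3674


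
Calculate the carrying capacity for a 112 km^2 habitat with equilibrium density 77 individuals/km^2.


K = 77 * 112 = 8624 individuals

8624 individuals


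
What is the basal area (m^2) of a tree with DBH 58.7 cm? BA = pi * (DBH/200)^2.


D/200 = 58.7/200 = 0.2935 m
(D/200)^2 = 0.2935^2 = 0.08614225
BA = 3.141593 * 0.08614225 = 0.270624 ≈ 0.2706 m^2

0.2706 m^2


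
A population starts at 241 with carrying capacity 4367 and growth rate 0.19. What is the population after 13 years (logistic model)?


(K - N0)/N0 = (4367 - 241)/241 = 4126/241 = 17.1203
r*t = 0.19 * 13 = 2.47; exp(-2.47) = 0.0845849
17.1203 * 0.0845849 = 1.44812
1 + 1.44812 = 2.44812
N = 4367 / 2.44812 = 1783.82 ≈ 1784

1784


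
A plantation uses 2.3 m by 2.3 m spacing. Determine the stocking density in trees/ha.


N = 10000 / 2.3^2 = 10000 / 5.29 = 1890.36 ≈ 1890 trees/ha

1890 trees/ha


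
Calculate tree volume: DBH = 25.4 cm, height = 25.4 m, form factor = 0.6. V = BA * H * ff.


(D/200)^2 = (25.4/200)^2 = 0.127^2 = 0.016129
BA = 3.141593 * 0.016129 = 0.0506708 m^2
V = 0.0506708 * 25.4 * 0.6 = 0.772223 ≈ 0.772 m^3

0.772 m^3


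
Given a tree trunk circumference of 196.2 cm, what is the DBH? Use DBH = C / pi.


DBH = C / pi = 196.2 / 3.141593 = 62.4524 ≈ 62.45 cm

62.45 cm


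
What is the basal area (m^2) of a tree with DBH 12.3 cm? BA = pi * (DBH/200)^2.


D/200 = 12.3/200 = 0.0615 m
(D/200)^2 = 0.0615^2 = 0.00378225
BA = 3.141593 * 0.00378225 = 0.0118823 ≈ 0.0119 m^2

0.0119 m^2


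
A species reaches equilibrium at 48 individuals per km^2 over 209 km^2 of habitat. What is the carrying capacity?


K = 48 * 209 = 10032 individuals

10032 individuals


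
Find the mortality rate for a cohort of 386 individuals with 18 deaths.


Mortality rate = 18 / 386 = 0.046632 ≈ 0.0466

0.0466


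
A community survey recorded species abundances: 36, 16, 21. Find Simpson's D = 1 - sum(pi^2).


Total N = 36 + 16 + 21 = 73
Per-species terms:
  p = 36/73 = 0.493151; p^2 = 0.493151^2 = 0.243198
  p = 16/73 = 0.219178; p^2 = 0.219178^2 = 0.048039
  p = 21/73 = 0.287671; p^2 = 0.287671^2 = 0.082755
sum(p^2) = 0.243198 + 0.048039 + 0.082755 = 0.373992
D = 1 - 0.373992 = 0.626008 ≈ 0.6260

0.6260


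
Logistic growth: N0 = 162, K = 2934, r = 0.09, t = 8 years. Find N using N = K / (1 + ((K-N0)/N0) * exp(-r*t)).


(K - N0)/N0 = (2934 - 162)/162 = 2772/162 = 17.1111
r*t = 0.09 * 8 = 0.72; exp(-0.72) = 0.486752
17.1111 * 0.486752 = 8.32886
1 + 8.32886 = 9.32886
N = 2934 / 9.32886 = 314.508 ≈ 315

315


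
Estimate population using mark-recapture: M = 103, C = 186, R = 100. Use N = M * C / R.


N = M * C / R = 103 * 186 / 100 = 19158 / 100 = 191.58 ≈ 192

192 individuals


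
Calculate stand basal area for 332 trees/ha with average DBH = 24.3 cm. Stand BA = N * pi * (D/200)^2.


(D/200)^2 = (24.3/200)^2 = 0.1215^2 = 0.01476225
Individual BA = 3.141593 * 0.01476225 = 0.0463770 m^2
Stand BA = 332 * 0.0463770 = 15.3972 ≈ 15.40 m^2/ha

15.40 m^2/ha


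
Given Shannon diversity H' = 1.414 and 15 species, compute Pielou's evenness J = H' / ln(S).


ln(15) = 2.70805
J = H' / ln(S) = 1.414 / 2.70805 = 0.522147 ≈ 0.5221

0.5221


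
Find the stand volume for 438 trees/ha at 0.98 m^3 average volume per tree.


V_stand = 438 * 0.98 = 429.24 ≈ 429.2 m^3/ha

429.2 m^3/ha


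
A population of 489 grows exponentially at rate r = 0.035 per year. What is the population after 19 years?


r*t = 0.035 * 19 = 0.665
exp(0.665) = 1.94449
N = 489 * 1.94449 = 950.856 ≈ 951

951


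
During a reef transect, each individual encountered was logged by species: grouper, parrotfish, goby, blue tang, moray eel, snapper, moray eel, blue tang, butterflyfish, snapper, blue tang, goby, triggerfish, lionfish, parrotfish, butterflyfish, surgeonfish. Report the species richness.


Total individuals logged = 17
Distinct species (count of individuals): grouper (1), parrotfish (2), goby (2), blue tang (3), moray eel (2), snapper (2), butterflyfish (2), triggerfish (1), lionfish (1), surgeonfish (1)
Species richness = number of distinct species = 10

10


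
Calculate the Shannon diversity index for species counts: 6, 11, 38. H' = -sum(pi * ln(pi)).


Total N = 6 + 11 + 38 = 55
Per-species terms:
  p = 6/55 = 0.109091; ln(p) = -2.215573; p*ln(p) = 0.109091 * (-2.215573) = -0.241699
  p = 11/55 = 0.200000; ln(p) = -1.609438; p*ln(p) = 0.200000 * (-1.609438) = -0.321888
  p = 38/55 = 0.690909; ln(p) = -0.369747; p*ln(p) = 0.690909 * (-0.369747) = -0.255462
sum(p*ln(p)) = (-0.241699) + (-0.321888) + (-0.255462) = -0.819049
H' = -(-0.819049) = 0.819049 ≈ 0.8190

0.8190


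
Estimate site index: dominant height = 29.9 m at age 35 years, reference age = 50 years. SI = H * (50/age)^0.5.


50/35 = 1.42857
(1.42857)^0.5 = 1.19523
SI = 29.9 * 1.19523 = 35.7374 ≈ 35.7 m

35.7 m


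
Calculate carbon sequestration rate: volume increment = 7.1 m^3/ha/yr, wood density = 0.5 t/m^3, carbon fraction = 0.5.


C = 7.1 * 0.5 * 0.5 = 1.775 ≈ 1.78 t C/ha/yr

1.78 t C/ha/yr


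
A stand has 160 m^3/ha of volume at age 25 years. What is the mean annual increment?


MAI = 160 / 25 = 6.40 m^3/ha/yr

6.40 m^3/ha/yr


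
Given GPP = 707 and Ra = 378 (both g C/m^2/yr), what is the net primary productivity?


NPP = GPP - Ra = 707 - 378 = 329 g C/m^2/yr

329 g C/m^2/yr


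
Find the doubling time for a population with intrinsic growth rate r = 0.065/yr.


td = ln(2) / 0.065 = 0.693147 / 0.065 = 10.6638 ≈ 10.7 years

10.7 years


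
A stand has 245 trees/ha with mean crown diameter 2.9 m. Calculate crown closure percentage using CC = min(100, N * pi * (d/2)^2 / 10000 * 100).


(d/2)^2 = (2.9/2)^2 = 1.45^2 = 2.1025
Crown area = 3.141593 * 2.1025 = 6.60520 m^2
N * area / 10000 * 100 = 245 * 6.60520 / 10000 * 100 = 16.1827
CC = min(100, 16.1827) = 16.1827 ≈ 16.2%

16.2%


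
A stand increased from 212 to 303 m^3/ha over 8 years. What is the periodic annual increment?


PAI = (V2 - V1) / period = (303 - 212) / 8 = 91 / 8 = 11.3750 ≈ 11.38 m^3/ha/yr

11.38 m^3/ha/yr


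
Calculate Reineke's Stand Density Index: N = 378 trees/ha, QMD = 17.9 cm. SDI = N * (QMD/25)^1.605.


QMD/25 = 17.9/25 = 0.716
(0.716)^1.605 = exp(1.605 * ln(0.716)) = exp(1.605 * (-0.334075)) = exp(-0.536190) = 0.584973
SDI = 378 * 0.584973 = 221.120 ≈ 221

221


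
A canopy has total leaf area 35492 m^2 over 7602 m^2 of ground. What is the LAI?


LAI = 35492 / 7602 = 4.6688 ≈ 4.67

4.67


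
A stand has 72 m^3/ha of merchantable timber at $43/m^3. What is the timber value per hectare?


Value = 72 * 43 = $3096/ha

$3096/ha


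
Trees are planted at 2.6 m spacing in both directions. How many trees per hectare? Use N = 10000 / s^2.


N = 10000 / 2.6^2 = 10000 / 6.76 = 1479.29 ≈ 1479 trees/ha

1479 trees/ha


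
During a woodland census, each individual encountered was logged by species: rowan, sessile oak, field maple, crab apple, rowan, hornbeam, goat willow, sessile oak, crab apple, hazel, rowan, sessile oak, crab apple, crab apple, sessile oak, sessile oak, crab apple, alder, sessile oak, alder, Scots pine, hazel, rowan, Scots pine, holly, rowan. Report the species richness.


Total individuals logged = 26
Distinct species (count of individuals): rowan (5), sessile oak (6), field maple (1), crab apple (5), hornbeam (1), goat willow (1), hazel (2), alder (2), Scots pine (2), holly (1)
Species richness = number of distinct species = 10

10


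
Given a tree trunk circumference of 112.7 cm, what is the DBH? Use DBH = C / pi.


DBH = C / pi = 112.7 / 3.141593 = 35.8735 ≈ 35.87 cm

35.87 cm


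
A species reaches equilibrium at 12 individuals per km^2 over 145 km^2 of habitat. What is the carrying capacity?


K = 12 * 145 = 1740 individuals

1740 individuals


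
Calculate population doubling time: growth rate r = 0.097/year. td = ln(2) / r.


td = ln(2) / 0.097 = 0.693147 / 0.097 = 7.14585 ≈ 7.1 years

7.1 years


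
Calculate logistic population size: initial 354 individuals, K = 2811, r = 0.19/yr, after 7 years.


(K - N0)/N0 = (2811 - 354)/354 = 2457/354 = 6.94068
r*t = 0.19 * 7 = 1.33; exp(-1.33) = 0.264477
6.94068 * 0.264477 = 1.83565
1 + 1.83565 = 2.83565
N = 2811 / 2.83565 = 991.307 ≈ 991

991


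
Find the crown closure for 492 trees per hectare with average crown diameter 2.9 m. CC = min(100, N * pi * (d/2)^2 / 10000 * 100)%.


(d/2)^2 = (2.9/2)^2 = 1.45^2 = 2.1025
Crown area = 3.141593 * 2.1025 = 6.60520 m^2
N * area / 10000 * 100 = 492 * 6.60520 / 10000 * 100 = 32.4976
CC = min(100, 32.4976) = 32.4976 ≈ 32.5%

32.5%


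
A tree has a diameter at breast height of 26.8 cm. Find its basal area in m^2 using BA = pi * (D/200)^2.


D/200 = 26.8/200 = 0.134 m
(D/200)^2 = 0.134^2 = 0.017956
BA = 3.141593 * 0.017956 = 0.0564104 ≈ 0.0564 m^2

0.0564 m^2


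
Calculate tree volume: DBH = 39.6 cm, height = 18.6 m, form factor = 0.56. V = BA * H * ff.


(D/200)^2 = (39.6/200)^2 = 0.198^2 = 0.039204
BA = 3.141593 * 0.039204 = 0.123163 m^2
V = 0.123163 * 18.6 * 0.56 = 1.28287 ≈ 1.283 m^3

1.283 m^3


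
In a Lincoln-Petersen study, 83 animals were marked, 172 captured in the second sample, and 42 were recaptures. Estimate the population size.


N = M * C / R = 83 * 172 / 42 = 14276 / 42 = 339.90 ≈ 340

340 individuals


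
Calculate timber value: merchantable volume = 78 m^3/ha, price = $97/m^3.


Value = 78 * 97 = $7566/ha

$7566/ha


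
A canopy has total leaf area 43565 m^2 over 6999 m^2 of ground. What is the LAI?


LAI = 43565 / 6999 = 6.2245 ≈ 6.22

6.22


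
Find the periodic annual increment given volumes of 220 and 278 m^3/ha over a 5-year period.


PAI = (V2 - V1) / period = (278 - 220) / 5 = 58 / 5 = 11.60 m^3/ha/yr

11.60 m^3/ha/yr


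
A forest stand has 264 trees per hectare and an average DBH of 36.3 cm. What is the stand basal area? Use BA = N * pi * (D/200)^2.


(D/200)^2 = (36.3/200)^2 = 0.1815^2 = 0.03294225
Individual BA = 3.141593 * 0.03294225 = 0.103491 m^2
Stand BA = 264 * 0.103491 = 27.3216 ≈ 27.32 m^2/ha

27.32 m^2/ha


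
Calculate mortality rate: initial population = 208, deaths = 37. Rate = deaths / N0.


Mortality rate = 37 / 208 = 0.177885 ≈ 0.1779

0.1779


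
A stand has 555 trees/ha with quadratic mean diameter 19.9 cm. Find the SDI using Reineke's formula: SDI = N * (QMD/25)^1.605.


QMD/25 = 19.9/25 = 0.796
(0.796)^1.605 = exp(1.605 * ln(0.796)) = exp(1.605 * (-0.228156)) = exp(-0.366190) = 0.693371
SDI = 555 * 0.693371 = 384.821 ≈ 385

385


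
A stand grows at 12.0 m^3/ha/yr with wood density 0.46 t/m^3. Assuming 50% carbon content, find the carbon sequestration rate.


C = 12.0 * 0.46 * 0.5 = 2.76 t C/ha/yr

2.76 t C/ha/yr


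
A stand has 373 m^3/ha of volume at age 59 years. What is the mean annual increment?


MAI = 373 / 59 = 6.3220 ≈ 6.32 m^3/ha/yr

6.32 m^3/ha/yr


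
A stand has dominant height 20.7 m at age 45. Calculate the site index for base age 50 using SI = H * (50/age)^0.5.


50/45 = 1.11111
(1.11111)^0.5 = 1.05409
SI = 20.7 * 1.05409 = 21.8197 ≈ 21.8 m

21.8 m


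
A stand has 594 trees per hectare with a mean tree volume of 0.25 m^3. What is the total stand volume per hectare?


V_stand = 594 * 0.25 = 148.5 m^3/ha

148.5 m^3/ha


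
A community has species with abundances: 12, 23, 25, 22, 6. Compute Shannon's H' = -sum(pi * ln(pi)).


Total N = 12 + 23 + 25 + 22 + 6 = 88
Per-species terms:
  p = 12/88 = 0.136364; ln(p) = -1.992427; p*ln(p) = 0.136364 * (-1.992427) = -0.271695
  p = 23/88 = 0.261364; ln(p) = -1.341841; p*ln(p) = 0.261364 * (-1.341841) = -0.350709
  p = 25/88 = 0.284091; ln(p) = -1.258461; p*ln(p) = 0.284091 * (-1.258461) = -0.357517
  p = 22/88 = 0.250000; ln(p) = -1.386294; p*ln(p) = 0.250000 * (-1.386294) = -0.346574
  p = 6/88 = 0.068182; ln(p) = -2.685575; p*ln(p) = 0.068182 * (-2.685575) = -0.183108
sum(p*ln(p)) = (-0.271695) + (-0.350709) + (-0.357517) + (-0.346574) + (-0.183108) = -1.509603
H' = -(-1.509603) = 1.509603 ≈ 1.5096

1.5096


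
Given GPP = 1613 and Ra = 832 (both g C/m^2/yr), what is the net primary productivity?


NPP = GPP - Ra = 1613 - 832 = 781 g C/m^2/yr

781 g C/m^2/yr


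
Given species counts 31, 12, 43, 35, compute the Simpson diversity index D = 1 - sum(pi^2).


Total N = 31 + 12 + 43 + 35 = 121
Per-species terms:
  p = 31/121 = 0.256198; p^2 = 0.256198^2 = 0.065637
  p = 12/121 = 0.099174; p^2 = 0.099174^2 = 0.009835
  p = 43/121 = 0.355372; p^2 = 0.355372^2 = 0.126289
  p = 35/121 = 0.289256; p^2 = 0.289256^2 = 0.083669
sum(p^2) = 0.065637 + 0.009835 + 0.126289 + 0.083669 = 0.285430
D = 1 - 0.285430 = 0.714570 ≈ 0.7146

0.7146


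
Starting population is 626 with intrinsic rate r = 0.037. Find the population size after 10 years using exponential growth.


r*t = 0.037 * 10 = 0.37
exp(0.37) = 1.44773
N = 626 * 1.44773 = 906.279 ≈ 906

906


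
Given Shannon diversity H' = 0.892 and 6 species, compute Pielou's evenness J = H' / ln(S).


ln(6) = 1.79176
J = H' / ln(S) = 0.892 / 1.79176 = 0.497835 ≈ 0.4978

0.4978


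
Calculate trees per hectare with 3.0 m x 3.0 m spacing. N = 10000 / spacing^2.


N = 10000 / 3.0^2 = 10000 / 9 = 1111.11 ≈ 1111 trees/ha

1111 trees/ha


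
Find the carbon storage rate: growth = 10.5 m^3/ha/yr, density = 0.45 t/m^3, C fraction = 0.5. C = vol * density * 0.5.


C = 10.5 * 0.45 * 0.5 = 2.3625 ≈ 2.36 t C/ha/yr

2.36 t C/ha/yr


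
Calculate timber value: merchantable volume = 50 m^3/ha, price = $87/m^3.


Value = 50 * 87 = $4350/ha

$4350/ha


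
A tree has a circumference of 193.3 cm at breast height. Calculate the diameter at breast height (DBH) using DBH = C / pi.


DBH = C / pi = 193.3 / 3.141593 = 61.5293 ≈ 61.53 cm

61.53 cm


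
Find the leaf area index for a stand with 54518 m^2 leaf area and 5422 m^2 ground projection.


LAI = 54518 / 5422 = 10.05496 ≈ 10.05

10.05


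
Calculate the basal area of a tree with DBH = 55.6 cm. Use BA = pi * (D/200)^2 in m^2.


D/200 = 55.6/200 = 0.278 m
(D/200)^2 = 0.278^2 = 0.077284
BA = 3.141593 * 0.077284 = 0.242795 ≈ 0.2428 m^2

0.2428 m^2


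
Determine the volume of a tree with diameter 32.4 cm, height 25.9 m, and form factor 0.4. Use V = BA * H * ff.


(D/200)^2 = (32.4/200)^2 = 0.162^2 = 0.026244
BA = 3.141593 * 0.026244 = 0.0824480 m^2
V = 0.0824480 * 25.9 * 0.4 = 0.854161 ≈ 0.854 m^3

0.854 m^3


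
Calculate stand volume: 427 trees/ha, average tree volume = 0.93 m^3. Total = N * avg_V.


V_stand = 427 * 0.93 = 397.11 ≈ 397.1 m^3/ha

397.1 m^3/ha


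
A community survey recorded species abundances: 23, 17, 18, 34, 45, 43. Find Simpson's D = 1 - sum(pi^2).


Total N = 23 + 17 + 18 + 34 + 45 + 43 = 180
Per-species terms:
  p = 23/180 = 0.127778; p^2 = 0.127778^2 = 0.016327
  p = 17/180 = 0.094444; p^2 = 0.094444^2 = 0.008920
  p = 18/180 = 0.100000; p^2 = 0.100000^2 = 0.010000
  p = 34/180 = 0.188889; p^2 = 0.188889^2 = 0.035679
  p = 45/180 = 0.250000; p^2 = 0.250000^2 = 0.062500
  p = 43/180 = 0.238889; p^2 = 0.238889^2 = 0.057068
sum(p^2) = 0.016327 + 0.008920 + 0.010000 + 0.035679 + 0.062500 + 0.057068 = 0.190494
D = 1 - 0.190494 = 0.809506 ≈ 0.8095

0.8095


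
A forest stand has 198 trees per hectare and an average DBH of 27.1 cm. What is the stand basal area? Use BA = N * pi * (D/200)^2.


(D/200)^2 = (27.1/200)^2 = 0.1355^2 = 0.01836025
Individual BA = 3.141593 * 0.01836025 = 0.0576804 m^2
Stand BA = 198 * 0.0576804 = 11.4207 ≈ 11.42 m^2/ha

11.42 m^2/ha


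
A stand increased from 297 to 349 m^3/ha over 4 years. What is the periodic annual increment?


PAI = (V2 - V1) / period = (349 - 297) / 4 = 52 / 4 = 13.00 m^3/ha/yr

13.00 m^3/ha/yr


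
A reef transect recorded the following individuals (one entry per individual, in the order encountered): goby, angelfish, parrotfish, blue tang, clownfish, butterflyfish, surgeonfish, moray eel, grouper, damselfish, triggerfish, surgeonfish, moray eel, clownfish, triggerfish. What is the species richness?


Total individuals logged = 15
Distinct species (count of individuals): goby (1), angelfish (1), parrotfish (1), blue tang (1), clownfish (2), butterflyfish (1), surgeonfish (2), moray eel (2), grouper (1), damselfish (1), triggerfish (2)
Species richness = number of distinct species = 11

11


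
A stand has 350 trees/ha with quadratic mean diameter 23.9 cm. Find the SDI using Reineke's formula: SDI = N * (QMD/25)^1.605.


QMD/25 = 23.9/25 = 0.956
(0.956)^1.605 = exp(1.605 * ln(0.956)) = exp(1.605 * (-0.0449974)) = exp(-0.0722208) = 0.930325
SDI = 350 * 0.930325 = 325.614 ≈ 326

326


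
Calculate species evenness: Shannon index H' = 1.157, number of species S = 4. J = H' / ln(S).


ln(4) = 1.38629
J = H' / ln(S) = 1.157 / 1.38629 = 0.834602 ≈ 0.8346

0.8346


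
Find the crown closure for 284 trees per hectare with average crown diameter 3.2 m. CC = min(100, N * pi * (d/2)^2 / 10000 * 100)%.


(d/2)^2 = (3.2/2)^2 = 1.6^2 = 2.56
Crown area = 3.141593 * 2.56 = 8.04248 m^2
N * area / 10000 * 100 = 284 * 8.04248 / 10000 * 100 = 22.8406
CC = min(100, 22.8406) = 22.8406 ≈ 22.8%

22.8%


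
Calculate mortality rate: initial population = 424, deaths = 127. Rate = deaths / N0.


Mortality rate = 127 / 424 = 0.299528 ≈ 0.2995

0.2995


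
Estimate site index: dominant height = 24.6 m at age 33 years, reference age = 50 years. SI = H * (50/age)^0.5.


50/33 = 1.51515
(1.51515)^0.5 = 1.23091
SI = 24.6 * 1.23091 = 30.2804 ≈ 30.3 m

30.3 m


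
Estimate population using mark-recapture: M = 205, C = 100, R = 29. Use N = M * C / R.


N = M * C / R = 205 * 100 / 29 = 20500 / 29 = 706.90 ≈ 707

707 individuals


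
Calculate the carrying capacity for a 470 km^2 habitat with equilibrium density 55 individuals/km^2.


K = 55 * 470 = 25850 individuals

25850 individuals


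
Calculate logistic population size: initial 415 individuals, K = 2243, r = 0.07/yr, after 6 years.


(K - N0)/N0 = (2243 - 415)/415 = 1828/415 = 4.40482
r*t = 0.07 * 6 = 0.42; exp(-0.42) = 0.657047
4.40482 * 0.657047 = 2.89417
1 + 2.89417 = 3.89417
N = 2243 / 3.89417 = 575.989 ≈ 576

576


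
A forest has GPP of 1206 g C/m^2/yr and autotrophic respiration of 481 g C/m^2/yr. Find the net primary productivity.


NPP = GPP - Ra = 1206 - 481 = 725 g C/m^2/yr

725 g C/m^2/yr


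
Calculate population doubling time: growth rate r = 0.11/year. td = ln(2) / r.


td = ln(2) / 0.11 = 0.693147 / 0.11 = 6.30134 ≈ 6.3 years

6.3 years


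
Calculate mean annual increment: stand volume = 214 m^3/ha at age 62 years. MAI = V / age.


MAI = 214 / 62 = 3.4516 ≈ 3.45 m^3/ha/yr

3.45 m^3/ha/yr


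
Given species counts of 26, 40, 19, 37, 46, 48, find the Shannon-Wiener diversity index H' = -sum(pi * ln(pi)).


Total N = 26 + 40 + 19 + 37 + 46 + 48 = 216
Per-species terms:
  p = 26/216 = 0.120370; ln(p) = -2.117185; p*ln(p) = 0.120370 * (-2.117185) = -0.254846
  p = 40/216 = 0.185185; ln(p) = -1.686400; p*ln(p) = 0.185185 * (-1.686400) = -0.312296
  p = 19/216 = 0.087963; ln(p) = -2.430839; p*ln(p) = 0.087963 * (-2.430839) = -0.213824
  p = 37/216 = 0.171296; ln(p) = -1.764362; p*ln(p) = 0.171296 * (-1.764362) = -0.302228
  p = 46/216 = 0.212963; ln(p) = -1.546637; p*ln(p) = 0.212963 * (-1.546637) = -0.329376
  p = 48/216 = 0.222222; ln(p) = -1.504078; p*ln(p) = 0.222222 * (-1.504078) = -0.334239
sum(p*ln(p)) = (-0.254846) + (-0.312296) + (-0.213824) + (-0.302228) + (-0.329376) + (-0.334239) = -1.746809
H' = -(-1.746809) = 1.746809 ≈ 1.7468

1.7468


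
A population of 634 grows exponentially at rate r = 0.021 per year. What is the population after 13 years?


r*t = 0.021 * 13 = 0.273
exp(0.273) = 1.31390
N = 634 * 1.31390 = 833.013 ≈ 833

833


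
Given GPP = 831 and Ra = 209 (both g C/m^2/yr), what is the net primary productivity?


NPP = GPP - Ra = 831 - 209 = 622 g C/m^2/yr

622 g C/m^2/yr


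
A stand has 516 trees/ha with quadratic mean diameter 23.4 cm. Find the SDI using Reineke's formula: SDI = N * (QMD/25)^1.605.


QMD/25 = 23.4/25 = 0.936
(0.936)^1.605 = exp(1.605 * ln(0.936)) = exp(1.605 * (-0.0661398)) = exp(-0.106154) = 0.899286
SDI = 516 * 0.899286 = 464.032 ≈ 464

464


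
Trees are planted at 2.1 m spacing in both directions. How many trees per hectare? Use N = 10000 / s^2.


N = 10000 / 2.1^2 = 10000 / 4.41 = 2267.57 ≈ 2268 trees/ha

2268 trees/ha


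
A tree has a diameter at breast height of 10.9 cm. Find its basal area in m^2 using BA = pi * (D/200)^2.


D/200 = 10.9/200 = 0.0545 m
(D/200)^2 = 0.0545^2 = 0.00297025
BA = 3.141593 * 0.00297025 = 0.00933132 ≈ 0.0093 m^2

0.0093 m^2


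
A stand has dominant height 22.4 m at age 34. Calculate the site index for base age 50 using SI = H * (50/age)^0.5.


50/34 = 1.47059
(1.47059)^0.5 = 1.21268
SI = 22.4 * 1.21268 = 27.1640 ≈ 27.2 m

27.2 m


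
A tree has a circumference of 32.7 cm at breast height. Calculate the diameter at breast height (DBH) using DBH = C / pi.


DBH = C / pi = 32.7 / 3.141593 = 10.4087 ≈ 10.41 cm

10.41 cm


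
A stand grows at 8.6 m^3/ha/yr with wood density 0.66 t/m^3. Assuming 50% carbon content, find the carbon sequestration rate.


C = 8.6 * 0.66 * 0.5 = 2.838 ≈ 2.84 t C/ha/yr

2.84 t C/ha/yr


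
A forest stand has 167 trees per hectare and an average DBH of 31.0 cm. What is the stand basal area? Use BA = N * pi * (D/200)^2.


(D/200)^2 = (31.0/200)^2 = 0.155^2 = 0.024025
Individual BA = 3.141593 * 0.024025 = 0.0754768 m^2
Stand BA = 167 * 0.0754768 = 12.6046 ≈ 12.60 m^2/ha

12.60 m^2/ha


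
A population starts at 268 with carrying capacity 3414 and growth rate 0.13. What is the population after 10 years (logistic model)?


(K - N0)/N0 = (3414 - 268)/268 = 3146/268 = 11.7388
r*t = 0.13 * 10 = 1.3; exp(-1.3) = 0.272532
11.7388 * 0.272532 = 3.19920
1 + 3.19920 = 4.19920
N = 3414 / 4.19920 = 813.012 ≈ 813

813


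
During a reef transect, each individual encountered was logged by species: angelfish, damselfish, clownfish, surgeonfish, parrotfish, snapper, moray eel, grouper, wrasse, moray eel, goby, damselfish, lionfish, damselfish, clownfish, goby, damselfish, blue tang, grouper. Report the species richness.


Total individuals logged = 19
Distinct species (count of individuals): angelfish (1), damselfish (4), clownfish (2), surgeonfish (1), parrotfish (1), snapper (1), moray eel (2), grouper (2), wrasse (1), goby (2), lionfish (1), blue tang (1)
Species richness = number of distinct species = 12

12


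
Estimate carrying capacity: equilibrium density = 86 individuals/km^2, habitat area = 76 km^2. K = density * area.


K = 86 * 76 = 6536 individuals

6536 individuals


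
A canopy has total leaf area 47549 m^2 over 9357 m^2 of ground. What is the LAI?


LAI = 47549 / 9357 = 5.0817 ≈ 5.08

5.08


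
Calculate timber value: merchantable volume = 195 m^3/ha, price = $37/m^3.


Value = 195 * 37 = $7215/ha

$7215/ha


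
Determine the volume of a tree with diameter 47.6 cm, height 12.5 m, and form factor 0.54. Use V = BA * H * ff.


(D/200)^2 = (47.6/200)^2 = 0.238^2 = 0.056644
BA = 3.141593 * 0.056644 = 0.177952 m^2
V = 0.177952 * 12.5 * 0.54 = 1.20118 ≈ 1.201 m^3

1.201 m^3


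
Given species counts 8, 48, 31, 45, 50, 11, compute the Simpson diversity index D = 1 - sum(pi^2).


Total N = 8 + 48 + 31 + 45 + 50 + 11 = 193
Per-species terms:
  p = 8/193 = 0.041451; p^2 = 0.041451^2 = 0.001718
  p = 48/193 = 0.248705; p^2 = 0.248705^2 = 0.061854
  p = 31/193 = 0.160622; p^2 = 0.160622^2 = 0.025799
  p = 45/193 = 0.233161; p^2 = 0.233161^2 = 0.054364
  p = 50/193 = 0.259067; p^2 = 0.259067^2 = 0.067116
  p = 11/193 = 0.056995; p^2 = 0.056995^2 = 0.003248
sum(p^2) = 0.001718 + 0.061854 + 0.025799 + 0.054364 + 0.067116 + 0.003248 = 0.214099
D = 1 - 0.214099 = 0.785901 ≈ 0.7859

0.7859


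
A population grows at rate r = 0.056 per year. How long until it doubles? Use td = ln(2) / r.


td = ln(2) / 0.056 = 0.693147 / 0.056 = 12.3776 ≈ 12.4 years

12.4 years


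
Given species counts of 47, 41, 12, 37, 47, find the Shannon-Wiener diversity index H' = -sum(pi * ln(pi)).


Total N = 47 + 41 + 12 + 37 + 47 = 184
Per-species terms:
  p = 47/184 = 0.255435; ln(p) = -1.364787; p*ln(p) = 0.255435 * (-1.364787) = -0.348614
  p = 41/184 = 0.222826; ln(p) = -1.501364; p*ln(p) = 0.222826 * (-1.501364) = -0.334543
  p = 12/184 = 0.065217; ln(p) = -2.730035; p*ln(p) = 0.065217 * (-2.730035) = -0.178045
  p = 37/184 = 0.201087; ln(p) = -1.604018; p*ln(p) = 0.201087 * (-1.604018) = -0.322547
  p = 47/184 = 0.255435; ln(p) = -1.364787; p*ln(p) = 0.255435 * (-1.364787) = -0.348614
sum(p*ln(p)) = (-0.348614) + (-0.334543) + (-0.178045) + (-0.322547) + (-0.348614) = -1.532363
H' = -(-1.532363) = 1.532363 ≈ 1.5324

1.5324


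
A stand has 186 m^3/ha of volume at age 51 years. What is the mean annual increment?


MAI = 186 / 51 = 3.6471 ≈ 3.65 m^3/ha/yr

3.65 m^3/ha/yr


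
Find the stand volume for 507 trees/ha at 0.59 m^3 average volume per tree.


V_stand = 507 * 0.59 = 299.13 ≈ 299.1 m^3/ha

299.1 m^3/ha


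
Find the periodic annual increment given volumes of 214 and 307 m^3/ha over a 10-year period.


PAI = (V2 - V1) / period = (307 - 214) / 10 = 93 / 10 = 9.30 m^3/ha/yr

9.30 m^3/ha/yr


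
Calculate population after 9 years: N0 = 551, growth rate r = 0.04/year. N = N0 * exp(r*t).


r*t = 0.04 * 9 = 0.36
exp(0.36) = 1.43333
N = 551 * 1.43333 = 789.765 ≈ 790

790


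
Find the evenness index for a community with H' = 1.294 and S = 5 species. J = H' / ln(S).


ln(5) = 1.60944
J = H' / ln(S) = 1.294 / 1.60944 = 0.804006 ≈ 0.8040

0.8040


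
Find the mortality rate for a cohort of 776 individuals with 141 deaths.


Mortality rate = 141 / 776 = 0.181701 ≈ 0.1817

0.1817


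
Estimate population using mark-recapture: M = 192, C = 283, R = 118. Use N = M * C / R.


N = M * C / R = 192 * 283 / 118 = 54336 / 118 = 460.47 ≈ 460

460 individuals


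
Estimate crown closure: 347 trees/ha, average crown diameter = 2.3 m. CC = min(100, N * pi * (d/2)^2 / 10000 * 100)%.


(d/2)^2 = (2.3/2)^2 = 1.15^2 = 1.3225
Crown area = 3.141593 * 1.3225 = 4.15476 m^2
N * area / 10000 * 100 = 347 * 4.15476 / 10000 * 100 = 14.4170
CC = min(100, 14.4170) = 14.4170 ≈ 14.4%

14.4%


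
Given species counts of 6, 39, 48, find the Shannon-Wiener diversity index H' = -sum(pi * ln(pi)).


Total N = 6 + 39 + 48 = 93
Per-species terms:
  p = 6/93 = 0.064516; ln(p) = -2.740842; p*ln(p) = 0.064516 * (-2.740842) = -0.176828
  p = 39/93 = 0.419355; ln(p) = -0.869037; p*ln(p) = 0.419355 * (-0.869037) = -0.364435
  p = 48/93 = 0.516129; ln(p) = -0.661399; p*ln(p) = 0.516129 * (-0.661399) = -0.341367
sum(p*ln(p)) = (-0.176828) + (-0.364435) + (-0.341367) = -0.882630
H' = -(-0.882630) = 0.882630 ≈ 0.8826

0.8826


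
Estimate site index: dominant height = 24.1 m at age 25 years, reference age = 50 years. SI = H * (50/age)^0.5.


50/25 = 2.00000
(2.00000)^0.5 = 1.41421
SI = 24.1 * 1.41421 = 34.0825 ≈ 34.1 m

34.1 m


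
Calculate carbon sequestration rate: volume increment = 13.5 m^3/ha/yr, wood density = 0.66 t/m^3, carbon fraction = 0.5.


C = 13.5 * 0.66 * 0.5 = 4.455 ≈ 4.46 t C/ha/yr

4.46 t C/ha/yr


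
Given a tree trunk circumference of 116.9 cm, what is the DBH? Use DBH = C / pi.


DBH = C / pi = 116.9 / 3.141593 = 37.2104 ≈ 37.21 cm

37.21 cm


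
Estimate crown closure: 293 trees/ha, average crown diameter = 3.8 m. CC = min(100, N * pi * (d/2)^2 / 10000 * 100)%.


(d/2)^2 = (3.8/2)^2 = 1.9^2 = 3.61
Crown area = 3.141593 * 3.61 = 11.3412 m^2
N * area / 10000 * 100 = 293 * 11.3412 / 10000 * 100 = 33.2297
CC = min(100, 33.2297) = 33.2297 ≈ 33.2%

33.2%


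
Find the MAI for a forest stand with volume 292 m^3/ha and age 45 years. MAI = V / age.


MAI = 292 / 45 = 6.4889 ≈ 6.49 m^3/ha/yr

6.49 m^3/ha/yr


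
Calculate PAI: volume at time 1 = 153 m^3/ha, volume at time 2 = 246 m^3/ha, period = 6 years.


PAI = (V2 - V1) / period = (246 - 153) / 6 = 93 / 6 = 15.50 m^3/ha/yr

15.50 m^3/ha/yr


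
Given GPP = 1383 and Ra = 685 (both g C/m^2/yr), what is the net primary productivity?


NPP = GPP - Ra = 1383 - 685 = 698 g C/m^2/yr

698 g C/m^2/yr


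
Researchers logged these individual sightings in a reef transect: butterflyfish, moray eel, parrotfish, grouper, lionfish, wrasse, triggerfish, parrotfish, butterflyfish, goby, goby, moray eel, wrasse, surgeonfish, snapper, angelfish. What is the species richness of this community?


Total individuals logged = 16
Distinct species (count of individuals): butterflyfish (2), moray eel (2), parrotfish (2), grouper (1), lionfish (1), wrasse (2), triggerfish (1), goby (2), surgeonfish (1), snapper (1), angelfish (1)
Species richness = number of distinct species = 11

11


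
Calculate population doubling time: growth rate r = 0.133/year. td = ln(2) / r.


td = ln(2) / 0.133 = 0.693147 / 0.133 = 5.21163 ≈ 5.2 years

5.2 years


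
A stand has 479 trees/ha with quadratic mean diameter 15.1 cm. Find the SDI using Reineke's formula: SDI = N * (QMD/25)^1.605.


QMD/25 = 15.1/25 = 0.604
(0.604)^1.605 = exp(1.605 * ln(0.604)) = exp(1.605 * (-0.504181)) = exp(-0.809211) = 0.445209
SDI = 479 * 0.445209 = 213.255 ≈ 213

213


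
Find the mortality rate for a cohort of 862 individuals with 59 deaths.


Mortality rate = 59 / 862 = 0.068445 ≈ 0.0684

0.0684


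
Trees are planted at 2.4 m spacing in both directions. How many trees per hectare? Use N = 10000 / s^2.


N = 10000 / 2.4^2 = 10000 / 5.76 = 1736.11 ≈ 1736 trees/ha

1736 trees/ha


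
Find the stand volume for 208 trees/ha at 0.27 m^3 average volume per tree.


V_stand = 208 * 0.27 = 56.16 ≈ 56.2 m^3/ha

56.2 m^3/ha


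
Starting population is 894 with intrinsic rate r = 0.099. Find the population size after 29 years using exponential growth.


r*t = 0.099 * 29 = 2.871
exp(2.871) = 17.6547
N = 894 * 17.6547 = 15783.3 ≈ 15783

15783


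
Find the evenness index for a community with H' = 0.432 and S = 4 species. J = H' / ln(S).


ln(4) = 1.38629
J = H' / ln(S) = 0.432 / 1.38629 = 0.311623 ≈ 0.3116

0.3116


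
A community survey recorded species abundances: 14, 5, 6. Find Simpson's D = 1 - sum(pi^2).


Total N = 14 + 5 + 6 = 25
Per-species terms:
  p = 14/25 = 0.560000; p^2 = 0.560000^2 = 0.313600
  p = 5/25 = 0.200000; p^2 = 0.200000^2 = 0.040000
  p = 6/25 = 0.240000; p^2 = 0.240000^2 = 0.057600
sum(p^2) = 0.313600 + 0.040000 + 0.057600 = 0.411200
D = 1 - 0.411200 = 0.588800 ≈ 0.5888

0.5888


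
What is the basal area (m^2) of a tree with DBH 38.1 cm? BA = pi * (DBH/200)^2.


D/200 = 38.1/200 = 0.1905 m
(D/200)^2 = 0.1905^2 = 0.03629025
BA = 3.141593 * 0.03629025 = 0.114009 ≈ 0.1140 m^2

0.1140 m^2


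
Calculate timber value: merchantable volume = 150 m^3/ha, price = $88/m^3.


Value = 150 * 88 = $13200/ha

$13200/ha


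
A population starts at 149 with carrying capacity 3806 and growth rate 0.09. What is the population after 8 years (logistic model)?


(K - N0)/N0 = (3806 - 149)/149 = 3657/149 = 24.5436
r*t = 0.09 * 8 = 0.72; exp(-0.72) = 0.486752
24.5436 * 0.486752 = 11.9466
1 + 11.9466 = 12.9466
N = 3806 / 12.9466 = 293.977 ≈ 294

294


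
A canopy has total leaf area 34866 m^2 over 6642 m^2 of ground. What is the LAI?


LAI = 34866 / 6642 = 5.2493 ≈ 5.25

5.25


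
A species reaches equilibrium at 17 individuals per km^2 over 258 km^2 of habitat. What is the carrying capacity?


K = 17 * 258 = 4386 individuals

4386 individuals


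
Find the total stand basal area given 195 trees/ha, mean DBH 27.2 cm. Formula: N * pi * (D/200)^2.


(D/200)^2 = (27.2/200)^2 = 0.136^2 = 0.018496
Individual BA = 3.141593 * 0.018496 = 0.0581069 m^2
Stand BA = 195 * 0.0581069 = 11.3308 ≈ 11.33 m^2/ha

11.33 m^2/ha


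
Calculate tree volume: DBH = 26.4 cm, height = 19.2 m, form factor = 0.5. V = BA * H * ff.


(D/200)^2 = (26.4/200)^2 = 0.132^2 = 0.017424
BA = 3.141593 * 0.017424 = 0.0547391 m^2
V = 0.0547391 * 19.2 * 0.5 = 0.525495 ≈ 0.525 m^3

0.525 m^3


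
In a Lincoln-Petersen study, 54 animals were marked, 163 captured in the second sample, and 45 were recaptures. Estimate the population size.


N = M * C / R = 54 * 163 / 45 = 8802 / 45 = 195.60 ≈ 196

196 individuals


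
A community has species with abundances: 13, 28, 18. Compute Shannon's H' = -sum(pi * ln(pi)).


Total N = 13 + 28 + 18 = 59
Per-species terms:
  p = 13/59 = 0.220339; ln(p) = -1.512588; p*ln(p) = 0.220339 * (-1.512588) = -0.333282
  p = 28/59 = 0.474576; ln(p) = -0.745334; p*ln(p) = 0.474576 * (-0.745334) = -0.353718
  p = 18/59 = 0.305085; ln(p) = -1.187165; p*ln(p) = 0.305085 * (-1.187165) = -0.362186
sum(p*ln(p)) = (-0.333282) + (-0.353718) + (-0.362186) = -1.049186
H' = -(-1.049186) = 1.049186 ≈ 1.0492

1.0492


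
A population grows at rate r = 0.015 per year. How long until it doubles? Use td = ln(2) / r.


td = ln(2) / 0.015 = 0.693147 / 0.015 = 46.2098 ≈ 46.2 years

46.2 years


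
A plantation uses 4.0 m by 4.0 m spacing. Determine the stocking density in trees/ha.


N = 10000 / 4.0^2 = 10000 / 16 = 625.000 ≈ 625 trees/ha

625 trees/ha


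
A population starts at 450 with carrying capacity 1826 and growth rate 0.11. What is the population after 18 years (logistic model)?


(K - N0)/N0 = (1826 - 450)/450 = 1376/450 = 3.05778
r*t = 0.11 * 18 = 1.98; exp(-1.98) = 0.138069
3.05778 * 0.138069 = 0.422185
1 + 0.422185 = 1.42219
N = 1826 / 1.42219 = 1283.94 ≈ 1284

1284


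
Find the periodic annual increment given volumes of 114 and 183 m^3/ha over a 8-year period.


PAI = (V2 - V1) / period = (183 - 114) / 8 = 69 / 8 = 8.6250 ≈ 8.63 m^3/ha/yr

8.63 m^3/ha/yr


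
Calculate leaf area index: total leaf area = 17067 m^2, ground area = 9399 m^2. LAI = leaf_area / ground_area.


LAI = 17067 / 9399 = 1.8158 ≈ 1.82

1.82


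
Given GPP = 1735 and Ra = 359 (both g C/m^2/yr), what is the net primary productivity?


NPP = GPP - Ra = 1735 - 359 = 1376 g C/m^2/yr

1376 g C/m^2/yr


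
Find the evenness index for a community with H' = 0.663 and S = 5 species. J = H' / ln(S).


ln(5) = 1.60944
J = H' / ln(S) = 0.663 / 1.60944 = 0.411945 ≈ 0.4119

0.4119


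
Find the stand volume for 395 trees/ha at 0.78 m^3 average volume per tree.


V_stand = 395 * 0.78 = 308.1 m^3/ha

308.1 m^3/ha


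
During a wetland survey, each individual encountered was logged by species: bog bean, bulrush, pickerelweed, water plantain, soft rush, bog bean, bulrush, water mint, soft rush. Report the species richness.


Total individuals logged = 9
Distinct species (count of individuals): bog bean (2), bulrush (2), pickerelweed (1), water plantain (1), soft rush (2), water mint (1)
Species richness = number of distinct species = 6

6


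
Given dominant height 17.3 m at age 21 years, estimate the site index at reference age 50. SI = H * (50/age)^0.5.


50/21 = 2.38095
(2.38095)^0.5 = 1.54303
SI = 17.3 * 1.54303 = 26.6944 ≈ 26.7 m

26.7 m


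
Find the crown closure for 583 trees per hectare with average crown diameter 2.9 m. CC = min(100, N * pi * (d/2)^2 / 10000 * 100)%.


(d/2)^2 = (2.9/2)^2 = 1.45^2 = 2.1025
Crown area = 3.141593 * 2.1025 = 6.60520 m^2
N * area / 10000 * 100 = 583 * 6.60520 / 10000 * 100 = 38.5083
CC = min(100, 38.5083) = 38.5083 ≈ 38.5%

38.5%


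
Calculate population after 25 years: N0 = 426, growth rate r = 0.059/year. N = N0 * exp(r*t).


r*t = 0.059 * 25 = 1.475
exp(1.475) = 4.37104
N = 426 * 4.37104 = 1862.06 ≈ 1862

1862


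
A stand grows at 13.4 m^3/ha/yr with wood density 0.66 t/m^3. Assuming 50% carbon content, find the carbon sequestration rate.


C = 13.4 * 0.66 * 0.5 = 4.422 ≈ 4.42 t C/ha/yr

4.42 t C/ha/yr


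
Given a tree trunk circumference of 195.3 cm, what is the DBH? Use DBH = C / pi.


DBH = C / pi = 195.3 / 3.141593 = 62.1659 ≈ 62.17 cm

62.17 cm


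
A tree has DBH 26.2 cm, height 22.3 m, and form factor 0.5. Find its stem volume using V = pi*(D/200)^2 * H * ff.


(D/200)^2 = (26.2/200)^2 = 0.131^2 = 0.017161
BA = 3.141593 * 0.017161 = 0.0539129 m^2
V = 0.0539129 * 22.3 * 0.5 = 0.601129 ≈ 0.601 m^3

0.601 m^3


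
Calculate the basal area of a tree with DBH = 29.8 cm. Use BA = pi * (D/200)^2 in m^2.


D/200 = 29.8/200 = 0.149 m
(D/200)^2 = 0.149^2 = 0.022201
BA = 3.141593 * 0.022201 = 0.0697465 ≈ 0.0697 m^2

0.0697 m^2


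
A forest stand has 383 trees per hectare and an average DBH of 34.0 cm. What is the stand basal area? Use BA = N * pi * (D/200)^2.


(D/200)^2 = (34.0/200)^2 = 0.17^2 = 0.0289
Individual BA = 3.141593 * 0.0289 = 0.0907920 m^2
Stand BA = 383 * 0.0907920 = 34.7733 ≈ 34.77 m^2/ha

34.77 m^2/ha


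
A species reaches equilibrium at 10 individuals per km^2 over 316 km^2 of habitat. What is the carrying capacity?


K = 10 * 316 = 3160 individuals

3160 individuals


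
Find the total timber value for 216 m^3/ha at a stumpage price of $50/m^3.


Value = 216 * 50 = $10800/ha

$10800/ha


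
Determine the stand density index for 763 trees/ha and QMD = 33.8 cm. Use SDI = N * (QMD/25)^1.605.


QMD/25 = 33.8/25 = 1.352
(1.352)^1.605 = exp(1.605 * ln(1.352)) = exp(1.605 * 0.301585) = exp(0.484044) = 1.62262
SDI = 763 * 1.62262 = 1238.06 ≈ 1238

1238


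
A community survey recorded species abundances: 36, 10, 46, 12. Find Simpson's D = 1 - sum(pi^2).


Total N = 36 + 10 + 46 + 12 = 104
Per-species terms:
  p = 36/104 = 0.346154; p^2 = 0.346154^2 = 0.119823
  p = 10/104 = 0.096154; p^2 = 0.096154^2 = 0.009246
  p = 46/104 = 0.442308; p^2 = 0.442308^2 = 0.195636
  p = 12/104 = 0.115385; p^2 = 0.115385^2 = 0.013314
sum(p^2) = 0.119823 + 0.009246 + 0.195636 + 0.013314 = 0.338019
D = 1 - 0.338019 = 0.661981 ≈ 0.6620

0.6620


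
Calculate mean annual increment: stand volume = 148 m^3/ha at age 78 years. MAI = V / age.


MAI = 148 / 78 = 1.8974 ≈ 1.90 m^3/ha/yr

1.90 m^3/ha/yr


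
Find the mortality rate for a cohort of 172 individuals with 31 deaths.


Mortality rate = 31 / 172 = 0.180233 ≈ 0.1802

0.1802


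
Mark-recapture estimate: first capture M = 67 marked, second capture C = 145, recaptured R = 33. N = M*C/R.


N = M * C / R = 67 * 145 / 33 = 9715 / 33 = 294.39 ≈ 294

294 individuals


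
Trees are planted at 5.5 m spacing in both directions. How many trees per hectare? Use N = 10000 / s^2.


N = 10000 / 5.5^2 = 10000 / 30.25 = 330.579 ≈ 331 trees/ha

331 trees/ha


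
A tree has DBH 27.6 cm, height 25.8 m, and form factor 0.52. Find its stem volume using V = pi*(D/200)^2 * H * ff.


(D/200)^2 = (27.6/200)^2 = 0.138^2 = 0.019044
BA = 3.141593 * 0.019044 = 0.0598285 m^2
V = 0.0598285 * 25.8 * 0.52 = 0.802659 ≈ 0.803 m^3

0.803 m^3


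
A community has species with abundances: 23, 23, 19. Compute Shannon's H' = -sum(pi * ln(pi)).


Total N = 23 + 23 + 19 = 65
Per-species terms:
  p = 23/65 = 0.353846; ln(p) = -1.038893; p*ln(p) = 0.353846 * (-1.038893) = -0.367608
  p = 23/65 = 0.353846; ln(p) = -1.038893; p*ln(p) = 0.353846 * (-1.038893) = -0.367608
  p = 19/65 = 0.292308; ln(p) = -1.229947; p*ln(p) = 0.292308 * (-1.229947) = -0.359523
sum(p*ln(p)) = (-0.367608) + (-0.367608) + (-0.359523) = -1.094739
H' = -(-1.094739) = 1.094739 ≈ 1.0947

1.0947
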